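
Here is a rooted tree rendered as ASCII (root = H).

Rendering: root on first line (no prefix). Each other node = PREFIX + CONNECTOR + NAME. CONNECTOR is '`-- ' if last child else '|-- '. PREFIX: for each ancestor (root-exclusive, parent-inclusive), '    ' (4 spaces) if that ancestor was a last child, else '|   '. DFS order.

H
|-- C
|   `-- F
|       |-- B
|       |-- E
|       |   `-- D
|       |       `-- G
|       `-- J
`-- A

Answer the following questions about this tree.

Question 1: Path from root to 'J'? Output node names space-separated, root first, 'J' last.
Walk down from root: H -> C -> F -> J

Answer: H C F J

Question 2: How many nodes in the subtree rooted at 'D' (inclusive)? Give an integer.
Subtree rooted at D contains: D, G
Count = 2

Answer: 2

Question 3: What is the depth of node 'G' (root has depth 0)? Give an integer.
Answer: 5

Derivation:
Path from root to G: H -> C -> F -> E -> D -> G
Depth = number of edges = 5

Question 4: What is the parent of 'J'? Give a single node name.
Scan adjacency: J appears as child of F

Answer: F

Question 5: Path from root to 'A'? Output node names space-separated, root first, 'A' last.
Answer: H A

Derivation:
Walk down from root: H -> A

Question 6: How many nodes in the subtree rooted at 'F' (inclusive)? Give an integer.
Answer: 6

Derivation:
Subtree rooted at F contains: B, D, E, F, G, J
Count = 6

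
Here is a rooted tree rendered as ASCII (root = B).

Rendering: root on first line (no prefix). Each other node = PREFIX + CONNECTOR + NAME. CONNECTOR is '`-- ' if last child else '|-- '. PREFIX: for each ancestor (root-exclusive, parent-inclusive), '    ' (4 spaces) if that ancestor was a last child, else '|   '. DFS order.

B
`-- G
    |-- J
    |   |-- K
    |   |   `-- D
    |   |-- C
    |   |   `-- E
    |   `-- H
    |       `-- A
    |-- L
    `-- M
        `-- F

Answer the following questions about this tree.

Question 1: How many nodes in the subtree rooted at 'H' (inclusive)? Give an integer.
Subtree rooted at H contains: A, H
Count = 2

Answer: 2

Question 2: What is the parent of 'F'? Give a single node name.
Scan adjacency: F appears as child of M

Answer: M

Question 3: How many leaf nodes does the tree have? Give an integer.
Leaves (nodes with no children): A, D, E, F, L

Answer: 5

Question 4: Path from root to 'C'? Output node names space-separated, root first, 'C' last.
Answer: B G J C

Derivation:
Walk down from root: B -> G -> J -> C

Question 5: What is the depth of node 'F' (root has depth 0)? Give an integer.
Path from root to F: B -> G -> M -> F
Depth = number of edges = 3

Answer: 3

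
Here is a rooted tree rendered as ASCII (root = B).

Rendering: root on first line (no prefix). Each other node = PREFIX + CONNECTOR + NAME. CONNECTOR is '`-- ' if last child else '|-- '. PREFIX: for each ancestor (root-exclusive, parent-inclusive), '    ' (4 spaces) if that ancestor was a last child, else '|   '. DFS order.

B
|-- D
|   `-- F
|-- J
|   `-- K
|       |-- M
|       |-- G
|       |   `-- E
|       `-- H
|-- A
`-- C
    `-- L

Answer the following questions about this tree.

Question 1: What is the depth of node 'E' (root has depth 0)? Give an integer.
Answer: 4

Derivation:
Path from root to E: B -> J -> K -> G -> E
Depth = number of edges = 4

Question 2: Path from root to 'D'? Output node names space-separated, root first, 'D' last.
Answer: B D

Derivation:
Walk down from root: B -> D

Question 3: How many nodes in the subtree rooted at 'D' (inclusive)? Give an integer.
Answer: 2

Derivation:
Subtree rooted at D contains: D, F
Count = 2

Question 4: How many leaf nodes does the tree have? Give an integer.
Answer: 6

Derivation:
Leaves (nodes with no children): A, E, F, H, L, M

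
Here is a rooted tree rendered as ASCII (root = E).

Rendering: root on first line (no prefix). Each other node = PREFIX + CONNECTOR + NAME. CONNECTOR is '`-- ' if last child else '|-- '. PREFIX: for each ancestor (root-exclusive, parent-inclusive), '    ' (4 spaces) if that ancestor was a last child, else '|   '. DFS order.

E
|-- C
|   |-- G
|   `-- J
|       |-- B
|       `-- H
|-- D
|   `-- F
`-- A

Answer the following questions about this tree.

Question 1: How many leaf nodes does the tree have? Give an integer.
Answer: 5

Derivation:
Leaves (nodes with no children): A, B, F, G, H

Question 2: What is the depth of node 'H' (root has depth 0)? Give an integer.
Answer: 3

Derivation:
Path from root to H: E -> C -> J -> H
Depth = number of edges = 3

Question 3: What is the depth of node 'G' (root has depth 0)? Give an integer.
Path from root to G: E -> C -> G
Depth = number of edges = 2

Answer: 2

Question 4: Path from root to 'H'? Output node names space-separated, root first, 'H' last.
Walk down from root: E -> C -> J -> H

Answer: E C J H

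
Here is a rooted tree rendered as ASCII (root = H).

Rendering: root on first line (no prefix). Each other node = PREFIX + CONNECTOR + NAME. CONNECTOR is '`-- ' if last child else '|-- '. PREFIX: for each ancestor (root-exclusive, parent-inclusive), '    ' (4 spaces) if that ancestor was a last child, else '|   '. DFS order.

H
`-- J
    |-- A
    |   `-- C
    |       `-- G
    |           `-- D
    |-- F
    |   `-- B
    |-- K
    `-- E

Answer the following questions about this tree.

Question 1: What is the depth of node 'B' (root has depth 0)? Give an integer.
Path from root to B: H -> J -> F -> B
Depth = number of edges = 3

Answer: 3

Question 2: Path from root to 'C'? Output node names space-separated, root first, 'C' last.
Answer: H J A C

Derivation:
Walk down from root: H -> J -> A -> C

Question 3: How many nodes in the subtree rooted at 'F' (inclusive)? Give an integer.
Subtree rooted at F contains: B, F
Count = 2

Answer: 2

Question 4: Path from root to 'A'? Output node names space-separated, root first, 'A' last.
Walk down from root: H -> J -> A

Answer: H J A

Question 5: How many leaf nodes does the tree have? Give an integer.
Answer: 4

Derivation:
Leaves (nodes with no children): B, D, E, K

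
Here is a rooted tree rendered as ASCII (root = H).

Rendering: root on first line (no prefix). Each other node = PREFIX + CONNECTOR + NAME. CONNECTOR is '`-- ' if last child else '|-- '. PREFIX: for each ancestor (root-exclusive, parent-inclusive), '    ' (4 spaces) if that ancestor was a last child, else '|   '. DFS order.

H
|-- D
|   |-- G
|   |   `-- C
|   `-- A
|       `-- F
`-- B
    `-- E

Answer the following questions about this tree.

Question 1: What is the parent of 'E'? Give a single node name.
Answer: B

Derivation:
Scan adjacency: E appears as child of B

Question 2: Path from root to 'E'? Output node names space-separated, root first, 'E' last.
Walk down from root: H -> B -> E

Answer: H B E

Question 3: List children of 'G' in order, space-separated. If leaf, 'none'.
Answer: C

Derivation:
Node G's children (from adjacency): C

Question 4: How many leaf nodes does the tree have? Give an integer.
Answer: 3

Derivation:
Leaves (nodes with no children): C, E, F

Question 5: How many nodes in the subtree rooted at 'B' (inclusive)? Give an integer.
Answer: 2

Derivation:
Subtree rooted at B contains: B, E
Count = 2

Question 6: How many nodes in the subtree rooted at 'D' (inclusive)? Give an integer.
Subtree rooted at D contains: A, C, D, F, G
Count = 5

Answer: 5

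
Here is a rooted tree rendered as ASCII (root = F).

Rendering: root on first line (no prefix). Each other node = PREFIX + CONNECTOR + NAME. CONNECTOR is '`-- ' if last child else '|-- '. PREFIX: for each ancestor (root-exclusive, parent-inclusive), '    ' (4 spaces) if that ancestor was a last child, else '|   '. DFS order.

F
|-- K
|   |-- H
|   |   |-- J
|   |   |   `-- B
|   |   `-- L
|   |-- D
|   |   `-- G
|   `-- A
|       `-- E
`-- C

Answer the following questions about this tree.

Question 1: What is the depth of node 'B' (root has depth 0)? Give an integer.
Answer: 4

Derivation:
Path from root to B: F -> K -> H -> J -> B
Depth = number of edges = 4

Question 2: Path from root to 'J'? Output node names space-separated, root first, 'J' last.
Answer: F K H J

Derivation:
Walk down from root: F -> K -> H -> J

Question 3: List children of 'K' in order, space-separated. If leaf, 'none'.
Node K's children (from adjacency): H, D, A

Answer: H D A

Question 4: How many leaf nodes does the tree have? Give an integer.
Answer: 5

Derivation:
Leaves (nodes with no children): B, C, E, G, L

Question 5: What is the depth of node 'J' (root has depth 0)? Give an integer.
Answer: 3

Derivation:
Path from root to J: F -> K -> H -> J
Depth = number of edges = 3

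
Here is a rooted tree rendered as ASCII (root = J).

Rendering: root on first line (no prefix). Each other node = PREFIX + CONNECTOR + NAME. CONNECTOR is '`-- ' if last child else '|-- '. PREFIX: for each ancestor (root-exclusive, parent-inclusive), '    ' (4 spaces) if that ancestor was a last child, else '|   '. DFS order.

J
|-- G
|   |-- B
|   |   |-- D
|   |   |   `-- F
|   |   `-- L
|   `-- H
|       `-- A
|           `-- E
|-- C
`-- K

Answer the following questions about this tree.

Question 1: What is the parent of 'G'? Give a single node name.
Scan adjacency: G appears as child of J

Answer: J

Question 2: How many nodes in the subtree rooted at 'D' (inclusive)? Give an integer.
Answer: 2

Derivation:
Subtree rooted at D contains: D, F
Count = 2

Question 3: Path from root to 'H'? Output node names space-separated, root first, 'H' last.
Walk down from root: J -> G -> H

Answer: J G H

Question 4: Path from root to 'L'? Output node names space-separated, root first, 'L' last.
Walk down from root: J -> G -> B -> L

Answer: J G B L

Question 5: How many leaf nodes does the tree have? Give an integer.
Leaves (nodes with no children): C, E, F, K, L

Answer: 5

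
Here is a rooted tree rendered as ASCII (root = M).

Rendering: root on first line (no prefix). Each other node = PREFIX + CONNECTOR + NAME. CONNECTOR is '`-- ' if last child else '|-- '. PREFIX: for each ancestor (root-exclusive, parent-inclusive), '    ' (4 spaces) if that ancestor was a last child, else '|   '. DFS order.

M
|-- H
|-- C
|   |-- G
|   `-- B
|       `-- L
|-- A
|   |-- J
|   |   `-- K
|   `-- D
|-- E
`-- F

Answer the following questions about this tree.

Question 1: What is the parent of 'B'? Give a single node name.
Answer: C

Derivation:
Scan adjacency: B appears as child of C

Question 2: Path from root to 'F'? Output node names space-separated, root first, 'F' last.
Answer: M F

Derivation:
Walk down from root: M -> F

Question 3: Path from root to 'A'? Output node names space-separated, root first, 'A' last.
Answer: M A

Derivation:
Walk down from root: M -> A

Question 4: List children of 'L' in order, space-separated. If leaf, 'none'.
Answer: none

Derivation:
Node L's children (from adjacency): (leaf)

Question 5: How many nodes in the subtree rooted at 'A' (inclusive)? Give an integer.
Answer: 4

Derivation:
Subtree rooted at A contains: A, D, J, K
Count = 4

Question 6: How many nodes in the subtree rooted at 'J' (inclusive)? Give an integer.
Answer: 2

Derivation:
Subtree rooted at J contains: J, K
Count = 2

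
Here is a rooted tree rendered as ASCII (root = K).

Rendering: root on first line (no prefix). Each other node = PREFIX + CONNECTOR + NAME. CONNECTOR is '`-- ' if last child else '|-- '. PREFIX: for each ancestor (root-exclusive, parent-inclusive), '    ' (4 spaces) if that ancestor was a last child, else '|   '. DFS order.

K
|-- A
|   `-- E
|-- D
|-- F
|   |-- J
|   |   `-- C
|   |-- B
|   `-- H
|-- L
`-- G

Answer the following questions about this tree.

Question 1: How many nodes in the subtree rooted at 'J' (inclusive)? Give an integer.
Subtree rooted at J contains: C, J
Count = 2

Answer: 2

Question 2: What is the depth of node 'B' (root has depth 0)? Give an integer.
Path from root to B: K -> F -> B
Depth = number of edges = 2

Answer: 2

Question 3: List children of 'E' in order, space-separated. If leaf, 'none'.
Node E's children (from adjacency): (leaf)

Answer: none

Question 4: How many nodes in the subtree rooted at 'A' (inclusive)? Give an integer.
Subtree rooted at A contains: A, E
Count = 2

Answer: 2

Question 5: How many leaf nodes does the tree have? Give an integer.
Answer: 7

Derivation:
Leaves (nodes with no children): B, C, D, E, G, H, L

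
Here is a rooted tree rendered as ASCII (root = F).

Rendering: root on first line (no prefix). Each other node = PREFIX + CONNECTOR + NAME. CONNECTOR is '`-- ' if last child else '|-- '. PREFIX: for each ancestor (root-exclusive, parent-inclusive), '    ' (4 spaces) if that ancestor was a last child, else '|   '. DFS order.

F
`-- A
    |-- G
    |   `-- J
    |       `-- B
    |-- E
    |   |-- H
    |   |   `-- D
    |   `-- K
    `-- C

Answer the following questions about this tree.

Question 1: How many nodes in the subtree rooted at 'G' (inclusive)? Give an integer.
Subtree rooted at G contains: B, G, J
Count = 3

Answer: 3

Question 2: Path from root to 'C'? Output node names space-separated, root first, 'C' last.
Walk down from root: F -> A -> C

Answer: F A C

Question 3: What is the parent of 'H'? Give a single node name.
Scan adjacency: H appears as child of E

Answer: E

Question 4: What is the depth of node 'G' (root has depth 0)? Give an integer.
Path from root to G: F -> A -> G
Depth = number of edges = 2

Answer: 2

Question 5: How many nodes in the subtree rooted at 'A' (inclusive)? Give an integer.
Answer: 9

Derivation:
Subtree rooted at A contains: A, B, C, D, E, G, H, J, K
Count = 9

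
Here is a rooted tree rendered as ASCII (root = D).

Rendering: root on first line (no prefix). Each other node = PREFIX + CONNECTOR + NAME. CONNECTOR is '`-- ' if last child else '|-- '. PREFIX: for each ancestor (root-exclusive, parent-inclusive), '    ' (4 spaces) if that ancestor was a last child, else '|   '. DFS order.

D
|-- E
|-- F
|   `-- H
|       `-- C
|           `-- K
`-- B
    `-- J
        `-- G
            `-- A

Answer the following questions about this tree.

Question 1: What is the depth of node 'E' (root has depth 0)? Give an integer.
Path from root to E: D -> E
Depth = number of edges = 1

Answer: 1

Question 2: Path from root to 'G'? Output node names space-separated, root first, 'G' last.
Walk down from root: D -> B -> J -> G

Answer: D B J G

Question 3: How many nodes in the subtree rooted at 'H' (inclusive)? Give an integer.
Subtree rooted at H contains: C, H, K
Count = 3

Answer: 3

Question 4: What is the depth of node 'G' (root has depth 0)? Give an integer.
Answer: 3

Derivation:
Path from root to G: D -> B -> J -> G
Depth = number of edges = 3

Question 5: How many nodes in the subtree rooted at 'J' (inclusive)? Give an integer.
Answer: 3

Derivation:
Subtree rooted at J contains: A, G, J
Count = 3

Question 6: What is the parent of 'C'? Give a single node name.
Scan adjacency: C appears as child of H

Answer: H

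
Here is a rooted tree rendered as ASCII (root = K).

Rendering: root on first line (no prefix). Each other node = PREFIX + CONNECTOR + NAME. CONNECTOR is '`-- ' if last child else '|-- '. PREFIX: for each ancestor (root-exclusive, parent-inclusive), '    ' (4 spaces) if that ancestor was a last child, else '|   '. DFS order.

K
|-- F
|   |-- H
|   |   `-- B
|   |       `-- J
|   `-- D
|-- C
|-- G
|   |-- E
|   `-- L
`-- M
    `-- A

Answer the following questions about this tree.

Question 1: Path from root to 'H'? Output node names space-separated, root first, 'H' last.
Answer: K F H

Derivation:
Walk down from root: K -> F -> H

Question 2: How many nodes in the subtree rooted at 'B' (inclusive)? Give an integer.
Subtree rooted at B contains: B, J
Count = 2

Answer: 2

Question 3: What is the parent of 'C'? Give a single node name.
Scan adjacency: C appears as child of K

Answer: K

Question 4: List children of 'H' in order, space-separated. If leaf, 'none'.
Answer: B

Derivation:
Node H's children (from adjacency): B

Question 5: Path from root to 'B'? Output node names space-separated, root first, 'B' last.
Walk down from root: K -> F -> H -> B

Answer: K F H B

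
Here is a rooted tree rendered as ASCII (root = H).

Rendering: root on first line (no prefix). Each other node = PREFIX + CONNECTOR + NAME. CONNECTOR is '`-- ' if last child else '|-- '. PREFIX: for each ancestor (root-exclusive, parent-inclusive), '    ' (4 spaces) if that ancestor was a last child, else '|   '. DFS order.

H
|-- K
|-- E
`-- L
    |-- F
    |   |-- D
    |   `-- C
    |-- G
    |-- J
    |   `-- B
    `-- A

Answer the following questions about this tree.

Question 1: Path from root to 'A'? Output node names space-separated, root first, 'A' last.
Answer: H L A

Derivation:
Walk down from root: H -> L -> A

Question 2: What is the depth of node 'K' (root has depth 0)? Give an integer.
Path from root to K: H -> K
Depth = number of edges = 1

Answer: 1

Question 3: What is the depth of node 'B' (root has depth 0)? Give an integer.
Answer: 3

Derivation:
Path from root to B: H -> L -> J -> B
Depth = number of edges = 3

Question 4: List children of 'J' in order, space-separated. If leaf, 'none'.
Answer: B

Derivation:
Node J's children (from adjacency): B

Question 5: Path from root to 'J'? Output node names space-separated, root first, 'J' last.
Answer: H L J

Derivation:
Walk down from root: H -> L -> J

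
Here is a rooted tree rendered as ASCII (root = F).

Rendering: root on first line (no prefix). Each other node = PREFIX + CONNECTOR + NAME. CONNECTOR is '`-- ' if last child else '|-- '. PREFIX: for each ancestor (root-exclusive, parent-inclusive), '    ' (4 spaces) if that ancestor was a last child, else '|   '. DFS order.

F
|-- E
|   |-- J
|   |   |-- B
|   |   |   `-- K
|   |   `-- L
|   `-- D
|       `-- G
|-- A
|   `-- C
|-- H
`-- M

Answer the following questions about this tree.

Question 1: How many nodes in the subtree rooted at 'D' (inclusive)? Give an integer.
Answer: 2

Derivation:
Subtree rooted at D contains: D, G
Count = 2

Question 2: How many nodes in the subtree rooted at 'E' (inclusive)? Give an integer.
Answer: 7

Derivation:
Subtree rooted at E contains: B, D, E, G, J, K, L
Count = 7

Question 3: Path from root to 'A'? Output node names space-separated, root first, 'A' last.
Answer: F A

Derivation:
Walk down from root: F -> A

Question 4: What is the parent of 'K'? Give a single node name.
Scan adjacency: K appears as child of B

Answer: B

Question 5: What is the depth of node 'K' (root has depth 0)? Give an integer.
Path from root to K: F -> E -> J -> B -> K
Depth = number of edges = 4

Answer: 4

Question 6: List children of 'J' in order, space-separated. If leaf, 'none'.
Answer: B L

Derivation:
Node J's children (from adjacency): B, L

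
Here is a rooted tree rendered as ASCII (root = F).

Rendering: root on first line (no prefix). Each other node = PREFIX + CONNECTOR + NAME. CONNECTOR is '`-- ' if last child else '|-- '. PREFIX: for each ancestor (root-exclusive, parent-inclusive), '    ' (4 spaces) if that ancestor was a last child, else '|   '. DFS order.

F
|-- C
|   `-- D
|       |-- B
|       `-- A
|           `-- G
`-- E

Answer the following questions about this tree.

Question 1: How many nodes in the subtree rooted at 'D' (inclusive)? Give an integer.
Subtree rooted at D contains: A, B, D, G
Count = 4

Answer: 4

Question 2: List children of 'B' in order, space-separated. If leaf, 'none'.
Node B's children (from adjacency): (leaf)

Answer: none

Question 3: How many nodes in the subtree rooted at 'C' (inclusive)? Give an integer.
Subtree rooted at C contains: A, B, C, D, G
Count = 5

Answer: 5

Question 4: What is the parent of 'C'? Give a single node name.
Scan adjacency: C appears as child of F

Answer: F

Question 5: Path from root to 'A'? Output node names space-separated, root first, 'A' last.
Answer: F C D A

Derivation:
Walk down from root: F -> C -> D -> A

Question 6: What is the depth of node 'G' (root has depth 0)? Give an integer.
Answer: 4

Derivation:
Path from root to G: F -> C -> D -> A -> G
Depth = number of edges = 4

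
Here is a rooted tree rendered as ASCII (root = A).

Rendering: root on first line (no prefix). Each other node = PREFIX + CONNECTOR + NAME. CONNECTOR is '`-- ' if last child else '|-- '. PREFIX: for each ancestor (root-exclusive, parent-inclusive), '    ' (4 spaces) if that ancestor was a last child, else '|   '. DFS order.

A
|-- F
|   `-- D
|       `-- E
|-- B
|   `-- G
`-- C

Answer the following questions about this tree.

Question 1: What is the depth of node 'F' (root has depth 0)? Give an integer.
Path from root to F: A -> F
Depth = number of edges = 1

Answer: 1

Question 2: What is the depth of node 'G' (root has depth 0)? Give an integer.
Answer: 2

Derivation:
Path from root to G: A -> B -> G
Depth = number of edges = 2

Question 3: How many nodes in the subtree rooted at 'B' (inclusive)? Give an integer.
Subtree rooted at B contains: B, G
Count = 2

Answer: 2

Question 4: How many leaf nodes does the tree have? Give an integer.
Answer: 3

Derivation:
Leaves (nodes with no children): C, E, G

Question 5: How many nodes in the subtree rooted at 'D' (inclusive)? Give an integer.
Answer: 2

Derivation:
Subtree rooted at D contains: D, E
Count = 2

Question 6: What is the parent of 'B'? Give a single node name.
Scan adjacency: B appears as child of A

Answer: A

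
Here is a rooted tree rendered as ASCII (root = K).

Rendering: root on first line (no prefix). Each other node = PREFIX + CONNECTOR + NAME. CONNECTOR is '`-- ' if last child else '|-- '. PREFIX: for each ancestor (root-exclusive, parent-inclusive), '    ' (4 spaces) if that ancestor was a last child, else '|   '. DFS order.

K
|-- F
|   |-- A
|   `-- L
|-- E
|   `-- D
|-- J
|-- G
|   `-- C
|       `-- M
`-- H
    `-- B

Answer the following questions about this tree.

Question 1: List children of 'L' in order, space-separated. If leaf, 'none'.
Answer: none

Derivation:
Node L's children (from adjacency): (leaf)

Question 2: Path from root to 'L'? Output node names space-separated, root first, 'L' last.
Answer: K F L

Derivation:
Walk down from root: K -> F -> L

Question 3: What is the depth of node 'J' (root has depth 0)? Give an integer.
Answer: 1

Derivation:
Path from root to J: K -> J
Depth = number of edges = 1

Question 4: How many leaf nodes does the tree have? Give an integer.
Answer: 6

Derivation:
Leaves (nodes with no children): A, B, D, J, L, M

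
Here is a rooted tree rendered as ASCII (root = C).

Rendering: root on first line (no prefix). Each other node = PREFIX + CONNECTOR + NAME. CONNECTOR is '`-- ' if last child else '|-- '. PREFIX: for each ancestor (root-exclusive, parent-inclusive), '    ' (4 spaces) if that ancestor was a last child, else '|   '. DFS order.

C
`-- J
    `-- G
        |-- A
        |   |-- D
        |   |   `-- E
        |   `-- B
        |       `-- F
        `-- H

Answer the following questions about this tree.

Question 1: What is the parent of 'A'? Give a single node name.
Scan adjacency: A appears as child of G

Answer: G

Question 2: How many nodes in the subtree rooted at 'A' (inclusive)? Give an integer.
Subtree rooted at A contains: A, B, D, E, F
Count = 5

Answer: 5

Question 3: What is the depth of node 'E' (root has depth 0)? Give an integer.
Path from root to E: C -> J -> G -> A -> D -> E
Depth = number of edges = 5

Answer: 5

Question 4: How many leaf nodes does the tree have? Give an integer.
Answer: 3

Derivation:
Leaves (nodes with no children): E, F, H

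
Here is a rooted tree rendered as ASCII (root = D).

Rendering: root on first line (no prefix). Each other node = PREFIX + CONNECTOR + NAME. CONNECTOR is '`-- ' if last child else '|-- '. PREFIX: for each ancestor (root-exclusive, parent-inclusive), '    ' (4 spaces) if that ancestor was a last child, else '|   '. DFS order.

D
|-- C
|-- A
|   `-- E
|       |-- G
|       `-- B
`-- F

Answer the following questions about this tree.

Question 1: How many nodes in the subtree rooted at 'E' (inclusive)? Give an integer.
Subtree rooted at E contains: B, E, G
Count = 3

Answer: 3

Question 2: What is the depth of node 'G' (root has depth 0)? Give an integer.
Path from root to G: D -> A -> E -> G
Depth = number of edges = 3

Answer: 3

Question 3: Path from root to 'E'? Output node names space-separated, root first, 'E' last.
Answer: D A E

Derivation:
Walk down from root: D -> A -> E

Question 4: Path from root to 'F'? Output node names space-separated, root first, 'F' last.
Walk down from root: D -> F

Answer: D F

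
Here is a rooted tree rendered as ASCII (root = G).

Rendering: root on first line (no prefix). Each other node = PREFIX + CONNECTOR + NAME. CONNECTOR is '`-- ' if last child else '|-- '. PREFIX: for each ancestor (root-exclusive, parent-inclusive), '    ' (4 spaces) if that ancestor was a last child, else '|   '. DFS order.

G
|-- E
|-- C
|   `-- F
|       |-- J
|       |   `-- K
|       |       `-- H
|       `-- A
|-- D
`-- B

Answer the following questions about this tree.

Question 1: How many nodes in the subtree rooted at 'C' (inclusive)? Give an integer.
Answer: 6

Derivation:
Subtree rooted at C contains: A, C, F, H, J, K
Count = 6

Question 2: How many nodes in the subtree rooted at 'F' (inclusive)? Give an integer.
Answer: 5

Derivation:
Subtree rooted at F contains: A, F, H, J, K
Count = 5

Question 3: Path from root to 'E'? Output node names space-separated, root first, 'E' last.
Answer: G E

Derivation:
Walk down from root: G -> E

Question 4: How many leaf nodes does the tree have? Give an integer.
Answer: 5

Derivation:
Leaves (nodes with no children): A, B, D, E, H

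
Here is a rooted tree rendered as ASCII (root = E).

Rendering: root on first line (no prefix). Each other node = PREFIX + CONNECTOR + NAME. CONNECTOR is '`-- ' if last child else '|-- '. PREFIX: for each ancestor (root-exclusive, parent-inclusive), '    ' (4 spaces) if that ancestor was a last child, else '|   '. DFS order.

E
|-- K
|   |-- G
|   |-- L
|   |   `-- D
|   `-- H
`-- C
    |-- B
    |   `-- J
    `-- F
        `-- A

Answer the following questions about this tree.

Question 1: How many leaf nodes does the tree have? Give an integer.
Answer: 5

Derivation:
Leaves (nodes with no children): A, D, G, H, J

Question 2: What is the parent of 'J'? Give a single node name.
Answer: B

Derivation:
Scan adjacency: J appears as child of B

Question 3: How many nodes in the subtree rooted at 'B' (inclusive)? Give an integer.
Subtree rooted at B contains: B, J
Count = 2

Answer: 2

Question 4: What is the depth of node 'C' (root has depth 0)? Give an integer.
Path from root to C: E -> C
Depth = number of edges = 1

Answer: 1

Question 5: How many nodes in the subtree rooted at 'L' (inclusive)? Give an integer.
Subtree rooted at L contains: D, L
Count = 2

Answer: 2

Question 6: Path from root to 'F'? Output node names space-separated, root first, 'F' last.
Walk down from root: E -> C -> F

Answer: E C F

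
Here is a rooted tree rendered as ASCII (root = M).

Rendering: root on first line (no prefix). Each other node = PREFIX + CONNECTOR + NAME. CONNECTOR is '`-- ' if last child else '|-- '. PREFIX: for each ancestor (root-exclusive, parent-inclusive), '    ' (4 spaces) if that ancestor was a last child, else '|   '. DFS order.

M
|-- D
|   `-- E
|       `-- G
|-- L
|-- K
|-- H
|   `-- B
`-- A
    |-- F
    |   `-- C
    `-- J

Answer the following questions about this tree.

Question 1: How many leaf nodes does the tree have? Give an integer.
Leaves (nodes with no children): B, C, G, J, K, L

Answer: 6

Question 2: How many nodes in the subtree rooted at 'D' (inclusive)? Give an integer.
Answer: 3

Derivation:
Subtree rooted at D contains: D, E, G
Count = 3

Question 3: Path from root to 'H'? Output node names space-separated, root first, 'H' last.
Walk down from root: M -> H

Answer: M H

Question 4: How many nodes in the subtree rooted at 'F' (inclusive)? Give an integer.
Subtree rooted at F contains: C, F
Count = 2

Answer: 2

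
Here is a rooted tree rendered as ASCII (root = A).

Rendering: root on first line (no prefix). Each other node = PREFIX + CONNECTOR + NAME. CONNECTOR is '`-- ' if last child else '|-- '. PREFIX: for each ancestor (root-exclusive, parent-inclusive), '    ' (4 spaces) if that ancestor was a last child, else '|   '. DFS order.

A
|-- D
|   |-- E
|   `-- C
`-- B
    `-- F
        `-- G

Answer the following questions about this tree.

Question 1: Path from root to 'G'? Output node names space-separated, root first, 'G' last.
Walk down from root: A -> B -> F -> G

Answer: A B F G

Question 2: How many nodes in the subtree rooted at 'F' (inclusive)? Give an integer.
Answer: 2

Derivation:
Subtree rooted at F contains: F, G
Count = 2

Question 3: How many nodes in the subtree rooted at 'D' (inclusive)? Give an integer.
Subtree rooted at D contains: C, D, E
Count = 3

Answer: 3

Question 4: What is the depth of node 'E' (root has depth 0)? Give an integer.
Path from root to E: A -> D -> E
Depth = number of edges = 2

Answer: 2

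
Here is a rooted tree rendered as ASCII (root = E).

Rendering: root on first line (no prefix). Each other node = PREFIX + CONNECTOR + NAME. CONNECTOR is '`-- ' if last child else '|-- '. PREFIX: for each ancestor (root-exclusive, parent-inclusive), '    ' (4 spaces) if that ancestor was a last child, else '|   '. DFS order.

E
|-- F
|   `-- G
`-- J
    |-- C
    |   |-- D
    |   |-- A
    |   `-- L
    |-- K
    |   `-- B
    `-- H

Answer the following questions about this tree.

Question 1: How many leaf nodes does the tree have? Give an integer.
Answer: 6

Derivation:
Leaves (nodes with no children): A, B, D, G, H, L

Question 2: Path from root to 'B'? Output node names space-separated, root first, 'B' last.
Walk down from root: E -> J -> K -> B

Answer: E J K B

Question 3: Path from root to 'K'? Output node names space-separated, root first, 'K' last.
Answer: E J K

Derivation:
Walk down from root: E -> J -> K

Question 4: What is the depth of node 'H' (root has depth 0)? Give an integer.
Path from root to H: E -> J -> H
Depth = number of edges = 2

Answer: 2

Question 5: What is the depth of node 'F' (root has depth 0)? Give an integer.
Path from root to F: E -> F
Depth = number of edges = 1

Answer: 1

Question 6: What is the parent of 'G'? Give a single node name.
Answer: F

Derivation:
Scan adjacency: G appears as child of F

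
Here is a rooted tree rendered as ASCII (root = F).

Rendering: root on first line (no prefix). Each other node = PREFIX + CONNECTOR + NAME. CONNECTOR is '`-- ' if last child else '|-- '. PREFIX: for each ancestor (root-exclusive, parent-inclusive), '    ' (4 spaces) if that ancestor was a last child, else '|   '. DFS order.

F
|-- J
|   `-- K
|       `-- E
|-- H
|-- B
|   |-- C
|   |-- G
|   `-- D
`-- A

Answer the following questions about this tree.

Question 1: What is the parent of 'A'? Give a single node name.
Scan adjacency: A appears as child of F

Answer: F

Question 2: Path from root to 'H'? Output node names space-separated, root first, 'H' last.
Walk down from root: F -> H

Answer: F H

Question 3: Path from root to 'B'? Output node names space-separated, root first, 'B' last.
Walk down from root: F -> B

Answer: F B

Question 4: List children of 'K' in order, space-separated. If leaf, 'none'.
Node K's children (from adjacency): E

Answer: E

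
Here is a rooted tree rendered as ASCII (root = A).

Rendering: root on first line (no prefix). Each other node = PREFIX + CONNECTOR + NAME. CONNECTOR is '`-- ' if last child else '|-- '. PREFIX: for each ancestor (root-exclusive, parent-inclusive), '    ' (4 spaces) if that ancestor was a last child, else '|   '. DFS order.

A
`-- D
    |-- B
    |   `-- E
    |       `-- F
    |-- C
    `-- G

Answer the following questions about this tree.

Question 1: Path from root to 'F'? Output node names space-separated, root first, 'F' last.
Walk down from root: A -> D -> B -> E -> F

Answer: A D B E F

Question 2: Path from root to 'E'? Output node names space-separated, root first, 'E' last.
Answer: A D B E

Derivation:
Walk down from root: A -> D -> B -> E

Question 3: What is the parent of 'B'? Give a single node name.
Scan adjacency: B appears as child of D

Answer: D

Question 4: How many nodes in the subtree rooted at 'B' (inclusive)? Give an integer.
Subtree rooted at B contains: B, E, F
Count = 3

Answer: 3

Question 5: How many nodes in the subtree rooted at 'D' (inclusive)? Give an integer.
Answer: 6

Derivation:
Subtree rooted at D contains: B, C, D, E, F, G
Count = 6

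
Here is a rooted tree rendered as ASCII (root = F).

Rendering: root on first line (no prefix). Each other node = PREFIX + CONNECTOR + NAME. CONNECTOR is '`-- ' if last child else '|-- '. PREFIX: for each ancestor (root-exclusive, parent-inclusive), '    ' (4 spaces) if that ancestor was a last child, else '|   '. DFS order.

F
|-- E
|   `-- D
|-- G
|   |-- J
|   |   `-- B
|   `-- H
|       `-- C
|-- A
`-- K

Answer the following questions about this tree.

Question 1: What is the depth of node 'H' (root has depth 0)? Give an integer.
Answer: 2

Derivation:
Path from root to H: F -> G -> H
Depth = number of edges = 2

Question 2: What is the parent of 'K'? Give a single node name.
Scan adjacency: K appears as child of F

Answer: F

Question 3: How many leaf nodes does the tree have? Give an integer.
Leaves (nodes with no children): A, B, C, D, K

Answer: 5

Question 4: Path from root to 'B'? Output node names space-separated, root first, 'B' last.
Answer: F G J B

Derivation:
Walk down from root: F -> G -> J -> B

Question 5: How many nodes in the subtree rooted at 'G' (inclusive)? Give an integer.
Answer: 5

Derivation:
Subtree rooted at G contains: B, C, G, H, J
Count = 5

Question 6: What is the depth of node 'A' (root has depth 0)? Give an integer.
Path from root to A: F -> A
Depth = number of edges = 1

Answer: 1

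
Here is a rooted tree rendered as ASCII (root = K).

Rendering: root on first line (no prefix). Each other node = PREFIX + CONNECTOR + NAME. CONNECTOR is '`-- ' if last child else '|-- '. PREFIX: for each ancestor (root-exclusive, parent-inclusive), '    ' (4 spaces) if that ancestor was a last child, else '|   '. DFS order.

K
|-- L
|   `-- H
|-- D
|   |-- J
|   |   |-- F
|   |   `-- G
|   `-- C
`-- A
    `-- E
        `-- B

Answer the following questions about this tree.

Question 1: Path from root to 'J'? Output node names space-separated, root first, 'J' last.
Walk down from root: K -> D -> J

Answer: K D J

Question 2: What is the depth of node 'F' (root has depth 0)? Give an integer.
Path from root to F: K -> D -> J -> F
Depth = number of edges = 3

Answer: 3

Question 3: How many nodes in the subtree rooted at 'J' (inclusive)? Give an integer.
Answer: 3

Derivation:
Subtree rooted at J contains: F, G, J
Count = 3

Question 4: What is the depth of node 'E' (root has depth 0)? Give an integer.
Path from root to E: K -> A -> E
Depth = number of edges = 2

Answer: 2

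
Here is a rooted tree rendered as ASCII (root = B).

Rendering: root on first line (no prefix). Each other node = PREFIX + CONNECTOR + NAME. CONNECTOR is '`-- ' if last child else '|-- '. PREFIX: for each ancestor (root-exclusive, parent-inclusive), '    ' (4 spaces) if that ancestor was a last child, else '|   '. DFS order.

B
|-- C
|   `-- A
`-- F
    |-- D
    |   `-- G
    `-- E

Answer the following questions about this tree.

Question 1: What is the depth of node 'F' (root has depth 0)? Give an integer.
Answer: 1

Derivation:
Path from root to F: B -> F
Depth = number of edges = 1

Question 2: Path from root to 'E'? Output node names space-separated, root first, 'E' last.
Walk down from root: B -> F -> E

Answer: B F E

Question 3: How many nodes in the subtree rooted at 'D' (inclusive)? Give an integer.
Answer: 2

Derivation:
Subtree rooted at D contains: D, G
Count = 2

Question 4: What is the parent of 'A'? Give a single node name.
Scan adjacency: A appears as child of C

Answer: C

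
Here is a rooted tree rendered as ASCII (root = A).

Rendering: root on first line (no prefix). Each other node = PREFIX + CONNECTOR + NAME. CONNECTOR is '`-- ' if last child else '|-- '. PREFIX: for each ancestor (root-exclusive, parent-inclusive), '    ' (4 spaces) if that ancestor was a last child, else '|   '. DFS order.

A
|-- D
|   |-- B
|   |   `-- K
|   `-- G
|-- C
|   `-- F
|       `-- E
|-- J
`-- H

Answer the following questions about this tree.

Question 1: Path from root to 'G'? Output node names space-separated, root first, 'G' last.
Answer: A D G

Derivation:
Walk down from root: A -> D -> G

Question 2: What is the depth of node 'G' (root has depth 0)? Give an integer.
Answer: 2

Derivation:
Path from root to G: A -> D -> G
Depth = number of edges = 2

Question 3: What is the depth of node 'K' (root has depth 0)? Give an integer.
Answer: 3

Derivation:
Path from root to K: A -> D -> B -> K
Depth = number of edges = 3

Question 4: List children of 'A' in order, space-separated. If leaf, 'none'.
Answer: D C J H

Derivation:
Node A's children (from adjacency): D, C, J, H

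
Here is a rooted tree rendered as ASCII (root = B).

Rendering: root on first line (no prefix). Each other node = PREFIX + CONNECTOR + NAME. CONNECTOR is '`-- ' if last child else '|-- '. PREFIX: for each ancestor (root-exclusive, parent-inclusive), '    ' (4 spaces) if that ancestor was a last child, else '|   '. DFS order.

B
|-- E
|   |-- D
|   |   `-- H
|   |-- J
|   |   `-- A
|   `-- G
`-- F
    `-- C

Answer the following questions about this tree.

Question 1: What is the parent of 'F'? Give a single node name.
Answer: B

Derivation:
Scan adjacency: F appears as child of B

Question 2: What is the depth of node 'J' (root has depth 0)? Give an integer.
Path from root to J: B -> E -> J
Depth = number of edges = 2

Answer: 2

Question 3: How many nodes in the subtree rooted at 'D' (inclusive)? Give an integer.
Answer: 2

Derivation:
Subtree rooted at D contains: D, H
Count = 2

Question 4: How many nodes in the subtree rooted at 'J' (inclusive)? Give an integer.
Subtree rooted at J contains: A, J
Count = 2

Answer: 2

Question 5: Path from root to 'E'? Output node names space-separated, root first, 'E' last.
Walk down from root: B -> E

Answer: B E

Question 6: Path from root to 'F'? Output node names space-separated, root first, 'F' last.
Walk down from root: B -> F

Answer: B F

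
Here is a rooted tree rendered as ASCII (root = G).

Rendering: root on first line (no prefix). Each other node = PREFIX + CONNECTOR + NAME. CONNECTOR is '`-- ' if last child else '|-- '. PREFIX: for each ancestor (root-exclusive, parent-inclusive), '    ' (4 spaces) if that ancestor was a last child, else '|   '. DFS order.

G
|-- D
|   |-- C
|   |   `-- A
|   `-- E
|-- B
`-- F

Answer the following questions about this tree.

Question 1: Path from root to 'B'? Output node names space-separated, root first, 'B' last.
Walk down from root: G -> B

Answer: G B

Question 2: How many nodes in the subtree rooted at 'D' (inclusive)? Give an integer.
Answer: 4

Derivation:
Subtree rooted at D contains: A, C, D, E
Count = 4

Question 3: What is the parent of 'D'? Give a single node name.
Answer: G

Derivation:
Scan adjacency: D appears as child of G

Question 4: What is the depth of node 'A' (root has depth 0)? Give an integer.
Answer: 3

Derivation:
Path from root to A: G -> D -> C -> A
Depth = number of edges = 3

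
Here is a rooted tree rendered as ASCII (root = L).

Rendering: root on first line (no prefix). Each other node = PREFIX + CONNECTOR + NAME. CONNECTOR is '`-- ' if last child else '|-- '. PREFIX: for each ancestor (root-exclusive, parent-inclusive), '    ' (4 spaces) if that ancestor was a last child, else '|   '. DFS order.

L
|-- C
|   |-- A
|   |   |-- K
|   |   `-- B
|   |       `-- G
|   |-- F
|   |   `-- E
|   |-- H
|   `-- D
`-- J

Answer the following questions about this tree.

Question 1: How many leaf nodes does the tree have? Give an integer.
Leaves (nodes with no children): D, E, G, H, J, K

Answer: 6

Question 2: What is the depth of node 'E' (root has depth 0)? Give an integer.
Answer: 3

Derivation:
Path from root to E: L -> C -> F -> E
Depth = number of edges = 3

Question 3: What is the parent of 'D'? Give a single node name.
Answer: C

Derivation:
Scan adjacency: D appears as child of C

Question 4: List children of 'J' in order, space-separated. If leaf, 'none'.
Node J's children (from adjacency): (leaf)

Answer: none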